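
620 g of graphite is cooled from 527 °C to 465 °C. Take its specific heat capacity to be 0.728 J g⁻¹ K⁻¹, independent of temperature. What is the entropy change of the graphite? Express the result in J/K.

ΔS = -36.4 J/K

In kelvin: T₁ = 800.15 K, T₂ = 738.15 K. ΔS = ∫dQ_rev/T = m c ln(T₂/T₁) = 620 × 0.728 × ln(738.15/800.15) = -36.4 J/K.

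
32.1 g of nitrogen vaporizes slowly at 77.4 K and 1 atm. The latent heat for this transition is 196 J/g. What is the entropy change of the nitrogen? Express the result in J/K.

Heat absorbed by the substance: Q = mL = 32.1 × 196 = 6291.6 J.
At constant T, ΔS = Q_rev/T = 6291.6 / 77.4 = 81.3 J/K.

ΔS = 81.3 J/K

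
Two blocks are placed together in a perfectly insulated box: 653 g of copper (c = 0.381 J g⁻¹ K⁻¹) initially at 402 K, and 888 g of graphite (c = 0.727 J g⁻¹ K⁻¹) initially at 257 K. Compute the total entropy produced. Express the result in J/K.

ΔS_total = 19.1 J/K

Energy balance: T_f = (m₁c₁T₁ + m₂c₂T₂)/(m₁c₁ + m₂c₂) = 297.34 K.
ΔS₁ = m₁c₁ ln(T_f/T₁) = 248.793 × ln(297.34/402) = -75.03 J/K.
ΔS₂ = m₂c₂ ln(T_f/T₂) = 645.576 × ln(297.34/257) = 94.12 J/K.
ΔS_total = -75.03 + 94.12 = 19.1 J/K.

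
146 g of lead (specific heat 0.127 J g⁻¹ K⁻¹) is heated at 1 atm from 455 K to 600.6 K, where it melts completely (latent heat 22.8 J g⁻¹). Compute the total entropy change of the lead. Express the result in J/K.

Warming step: ΔS₁ = m c ln(T_tr/T_i) = 146 × 0.127 × ln(600.6/455) = 5.148 J/K.
Phase change: ΔS₂ = +mL/T_tr = 146 × 22.8 / 600.6 = 5.542 J/K.
ΔS_total = (5.148) + (5.542) = 10.7 J/K.

ΔS = 10.7 J/K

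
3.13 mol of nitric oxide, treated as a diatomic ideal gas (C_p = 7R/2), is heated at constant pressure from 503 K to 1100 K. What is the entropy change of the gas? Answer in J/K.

ΔS = 71.3 J/K

At constant pressure, ΔS = nC_p ln(T₂/T₁) with C_p = 7R/2 = 29.1 J mol⁻¹ K⁻¹.
ΔS = 3.13 × 29.1 × ln(1100/503) = 71.3 J/K.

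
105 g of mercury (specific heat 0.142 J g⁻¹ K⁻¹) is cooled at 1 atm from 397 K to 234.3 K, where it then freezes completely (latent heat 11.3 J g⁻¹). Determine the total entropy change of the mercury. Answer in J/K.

ΔS = -12.9 J/K

Cooling step: ΔS₁ = m c ln(T_tr/T_i) = 105 × 0.142 × ln(234.3/397) = -7.863 J/K.
Phase change: ΔS₂ = −mL/T_tr = −105 × 11.3 / 234.3 = -5.064 J/K.
ΔS_total = (-7.863) + (-5.064) = -12.9 J/K.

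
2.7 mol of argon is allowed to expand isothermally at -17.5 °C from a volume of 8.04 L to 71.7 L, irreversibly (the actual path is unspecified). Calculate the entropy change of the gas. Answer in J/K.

Entropy is a state function, so ΔS_gas depends only on the end states.
For an isothermal ideal gas ΔS_gas = nR ln(V₂/V₁) = 2.7 × 8.314 × ln(71.7/8.04) = 49.1 J/K.

ΔS_gas = 49.1 J/K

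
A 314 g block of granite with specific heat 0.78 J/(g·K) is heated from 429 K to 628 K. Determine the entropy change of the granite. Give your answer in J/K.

ΔS = ∫dQ_rev/T = m c ln(T₂/T₁) = 314 × 0.78 × ln(628/429) = 93.3 J/K.

ΔS = 93.3 J/K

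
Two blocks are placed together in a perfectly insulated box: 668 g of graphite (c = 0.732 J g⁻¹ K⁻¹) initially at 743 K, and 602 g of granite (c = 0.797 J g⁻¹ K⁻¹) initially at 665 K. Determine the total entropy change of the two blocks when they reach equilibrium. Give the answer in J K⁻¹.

ΔS_total = 1.49 J/K

Energy balance: T_f = (m₁c₁T₁ + m₂c₂T₂)/(m₁c₁ + m₂c₂) = 704.37 K.
ΔS₁ = m₁c₁ ln(T_f/T₁) = 488.976 × ln(704.37/743) = -26.11 J/K.
ΔS₂ = m₂c₂ ln(T_f/T₂) = 479.794 × ln(704.37/665) = 27.6 J/K.
ΔS_total = -26.11 + 27.6 = 1.49 J/K.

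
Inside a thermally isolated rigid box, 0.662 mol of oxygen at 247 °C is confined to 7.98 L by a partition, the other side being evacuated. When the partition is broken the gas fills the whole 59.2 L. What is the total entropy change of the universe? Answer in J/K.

ΔS_universe = 11 J/K

For an ideal gas in free expansion Q = 0 and W = 0, so T is unchanged.
Entropy is a state function; using a reversible isothermal path, ΔS_gas = nR ln(V₂/V₁) = 0.662 × 8.314 × ln(59.2/7.98) = 11 J/K.
The insulated surroundings exchange no heat, so ΔS_surr = 0 and ΔS_universe = ΔS_gas.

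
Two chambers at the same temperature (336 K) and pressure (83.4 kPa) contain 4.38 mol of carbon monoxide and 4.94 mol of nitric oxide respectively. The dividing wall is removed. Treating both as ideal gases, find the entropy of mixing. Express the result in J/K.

Mole fractions: x_A = 4.38/9.32 = 0.47, x_B = 0.53.
ΔS_mix = −R(n_A ln x_A + n_B ln x_B) = −8.314 × (4.38 ln 0.47 + 4.94 ln 0.53) = 53.6 J/K.

ΔS_mix = 53.6 J/K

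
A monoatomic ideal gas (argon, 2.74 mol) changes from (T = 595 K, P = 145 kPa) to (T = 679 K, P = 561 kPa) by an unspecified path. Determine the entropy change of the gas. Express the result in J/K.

ΔS = -23.3 J/K

ΔS = nC_p ln(T₂/T₁) − nR ln(P₂/P₁), with C_p = 5R/2 = 20.79 J mol⁻¹ K⁻¹ for a monoatomic ideal gas.
ΔS = 2.74 × [20.79 × ln(679/595) − 8.314 × ln(561/145)] = -23.3 J/K.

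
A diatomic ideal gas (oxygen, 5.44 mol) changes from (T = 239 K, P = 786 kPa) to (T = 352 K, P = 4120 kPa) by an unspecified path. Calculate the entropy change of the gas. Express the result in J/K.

ΔS = -13.6 J/K

ΔS = nC_p ln(T₂/T₁) − nR ln(P₂/P₁), with C_p = 7R/2 = 29.1 J mol⁻¹ K⁻¹ for a diatomic ideal gas.
ΔS = 5.44 × [29.1 × ln(352/239) − 8.314 × ln(4120/786)] = -13.6 J/K.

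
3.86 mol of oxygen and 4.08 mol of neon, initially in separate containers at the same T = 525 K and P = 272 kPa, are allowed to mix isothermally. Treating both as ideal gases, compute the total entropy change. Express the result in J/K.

Mole fractions: x_A = 3.86/7.94 = 0.486, x_B = 0.514.
ΔS_mix = −R(n_A ln x_A + n_B ln x_B) = −8.314 × (3.86 ln 0.486 + 4.08 ln 0.514) = 45.7 J/K.

ΔS_mix = 45.7 J/K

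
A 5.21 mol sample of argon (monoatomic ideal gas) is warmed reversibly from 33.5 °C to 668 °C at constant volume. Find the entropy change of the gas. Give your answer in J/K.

ΔS = 72.9 J/K

In kelvin: T₁ = 306.65 K, T₂ = 941.15 K. At constant volume, ΔS = nC_V ln(T₂/T₁) with C_V = 3R/2 = 12.47 J mol⁻¹ K⁻¹.
ΔS = 5.21 × 12.47 × ln(941.15/306.65) = 72.9 J/K.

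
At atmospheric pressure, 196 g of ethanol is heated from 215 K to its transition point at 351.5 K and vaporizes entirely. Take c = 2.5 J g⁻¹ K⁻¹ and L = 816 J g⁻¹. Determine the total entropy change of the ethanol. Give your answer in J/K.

ΔS = 696 J/K

Warming step: ΔS₁ = m c ln(T_tr/T_i) = 196 × 2.5 × ln(351.5/215) = 240.9 J/K.
Phase change: ΔS₂ = +mL/T_tr = 196 × 816 / 351.5 = 455 J/K.
ΔS_total = (240.9) + (455) = 696 J/K.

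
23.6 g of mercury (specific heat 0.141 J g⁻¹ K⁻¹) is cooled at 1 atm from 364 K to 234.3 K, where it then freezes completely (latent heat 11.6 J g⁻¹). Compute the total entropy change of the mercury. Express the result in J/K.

ΔS = -2.63 J/K

Cooling step: ΔS₁ = m c ln(T_tr/T_i) = 23.6 × 0.141 × ln(234.3/364) = -1.466 J/K.
Phase change: ΔS₂ = −mL/T_tr = −23.6 × 11.6 / 234.3 = -1.168 J/K.
ΔS_total = (-1.466) + (-1.168) = -2.63 J/K.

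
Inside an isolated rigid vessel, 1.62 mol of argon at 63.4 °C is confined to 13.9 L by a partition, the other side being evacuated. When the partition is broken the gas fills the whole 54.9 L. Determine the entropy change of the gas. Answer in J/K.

For an ideal gas in free expansion Q = 0 and W = 0, so T is unchanged.
Entropy is a state function; using a reversible isothermal path, ΔS_gas = nR ln(V₂/V₁) = 1.62 × 8.314 × ln(54.9/13.9) = 18.5 J/K.

ΔS_gas = 18.5 J/K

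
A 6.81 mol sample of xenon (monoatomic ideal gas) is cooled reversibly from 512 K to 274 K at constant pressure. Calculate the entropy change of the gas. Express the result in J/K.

ΔS = -88.5 J/K

At constant pressure, ΔS = nC_p ln(T₂/T₁) with C_p = 5R/2 = 20.79 J mol⁻¹ K⁻¹.
ΔS = 6.81 × 20.79 × ln(274/512) = -88.5 J/K.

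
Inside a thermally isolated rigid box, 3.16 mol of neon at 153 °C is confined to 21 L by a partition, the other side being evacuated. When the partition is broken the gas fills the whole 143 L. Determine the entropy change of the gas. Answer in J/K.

No heat is exchanged and no work is done, so the ideal-gas temperature stays constant.
Entropy is a state function; using a reversible isothermal path, ΔS_gas = nR ln(V₂/V₁) = 3.16 × 8.314 × ln(143/21) = 50.4 J/K.

ΔS_gas = 50.4 J/K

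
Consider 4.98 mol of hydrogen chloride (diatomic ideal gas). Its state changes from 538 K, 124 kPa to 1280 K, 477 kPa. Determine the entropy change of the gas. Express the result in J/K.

ΔS = nC_p ln(T₂/T₁) − nR ln(P₂/P₁), with C_p = 7R/2 = 29.1 J mol⁻¹ K⁻¹ for a diatomic ideal gas.
ΔS = 4.98 × [29.1 × ln(1280/538) − 8.314 × ln(477/124)] = 69.8 J/K.

ΔS = 69.8 J/K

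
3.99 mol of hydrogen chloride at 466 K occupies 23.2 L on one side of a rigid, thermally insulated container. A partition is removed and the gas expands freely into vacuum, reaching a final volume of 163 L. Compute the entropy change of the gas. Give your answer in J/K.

ΔS_gas = 64.7 J/K

For an ideal gas in free expansion Q = 0 and W = 0, so T is unchanged.
Entropy is a state function; using a reversible isothermal path, ΔS_gas = nR ln(V₂/V₁) = 3.99 × 8.314 × ln(163/23.2) = 64.7 J/K.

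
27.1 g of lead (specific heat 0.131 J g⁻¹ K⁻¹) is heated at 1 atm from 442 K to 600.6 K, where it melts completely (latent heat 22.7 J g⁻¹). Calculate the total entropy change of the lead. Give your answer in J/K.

Warming step: ΔS₁ = m c ln(T_tr/T_i) = 27.1 × 0.131 × ln(600.6/442) = 1.089 J/K.
Phase change: ΔS₂ = +mL/T_tr = 27.1 × 22.7 / 600.6 = 1.024 J/K.
ΔS_total = (1.089) + (1.024) = 2.11 J/K.

ΔS = 2.11 J/K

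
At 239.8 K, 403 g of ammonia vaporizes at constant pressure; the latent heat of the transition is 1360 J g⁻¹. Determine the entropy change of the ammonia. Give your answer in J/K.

ΔS = 2290 J/K

Heat absorbed by the substance: Q = mL = 403 × 1360 = 548080 J.
At constant T, ΔS = Q_rev/T = 548080 / 239.8 = 2290 J/K.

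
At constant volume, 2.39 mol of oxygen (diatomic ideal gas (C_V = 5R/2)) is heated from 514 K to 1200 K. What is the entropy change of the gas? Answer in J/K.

At constant volume, ΔS = nC_V ln(T₂/T₁) with C_V = 5R/2 = 20.79 J mol⁻¹ K⁻¹.
ΔS = 2.39 × 20.79 × ln(1200/514) = 42.1 J/K.

ΔS = 42.1 J/K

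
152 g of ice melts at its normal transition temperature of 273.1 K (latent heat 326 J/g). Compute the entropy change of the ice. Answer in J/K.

Heat absorbed by the substance: Q = mL = 152 × 326 = 49552 J.
At constant T, ΔS = Q_rev/T = 49552 / 273.1 = 181 J/K.

ΔS = 181 J/K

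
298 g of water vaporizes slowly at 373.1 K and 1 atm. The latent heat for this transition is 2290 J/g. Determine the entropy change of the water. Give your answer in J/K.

Heat absorbed by the substance: Q = mL = 298 × 2290 = 682420 J.
At constant T, ΔS = Q_rev/T = 682420 / 373.1 = 1830 J/K.

ΔS = 1830 J/K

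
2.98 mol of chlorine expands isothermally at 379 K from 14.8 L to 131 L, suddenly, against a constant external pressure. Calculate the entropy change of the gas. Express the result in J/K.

ΔS_gas = 54 J/K

Entropy is a state function, so ΔS_gas depends only on the end states.
For an isothermal ideal gas ΔS_gas = nR ln(V₂/V₁) = 2.98 × 8.314 × ln(131/14.8) = 54 J/K.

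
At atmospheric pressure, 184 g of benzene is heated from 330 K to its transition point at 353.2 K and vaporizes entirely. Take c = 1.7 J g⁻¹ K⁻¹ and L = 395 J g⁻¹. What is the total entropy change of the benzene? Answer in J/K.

Warming step: ΔS₁ = m c ln(T_tr/T_i) = 184 × 1.7 × ln(353.2/330) = 21.25 J/K.
Phase change: ΔS₂ = +mL/T_tr = 184 × 395 / 353.2 = 205.8 J/K.
ΔS_total = (21.25) + (205.8) = 227 J/K.

ΔS = 227 J/K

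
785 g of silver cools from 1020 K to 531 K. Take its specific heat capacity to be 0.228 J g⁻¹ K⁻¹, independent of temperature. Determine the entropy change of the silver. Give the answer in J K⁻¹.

ΔS = -117 J/K

ΔS = ∫dQ_rev/T = m c ln(T₂/T₁) = 785 × 0.228 × ln(531/1020) = -117 J/K.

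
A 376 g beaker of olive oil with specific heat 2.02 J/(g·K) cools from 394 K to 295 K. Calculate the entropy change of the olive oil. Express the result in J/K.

ΔS = ∫dQ_rev/T = m c ln(T₂/T₁) = 376 × 2.02 × ln(295/394) = -220 J/K.

ΔS = -220 J/K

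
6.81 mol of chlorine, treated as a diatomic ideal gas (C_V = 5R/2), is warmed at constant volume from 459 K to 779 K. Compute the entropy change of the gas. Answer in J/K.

ΔS = 74.9 J/K

At constant volume, ΔS = nC_V ln(T₂/T₁) with C_V = 5R/2 = 20.79 J mol⁻¹ K⁻¹.
ΔS = 6.81 × 20.79 × ln(779/459) = 74.9 J/K.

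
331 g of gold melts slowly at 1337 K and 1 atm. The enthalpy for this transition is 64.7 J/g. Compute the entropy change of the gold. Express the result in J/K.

ΔS = 16 J/K

Heat absorbed by the substance: Q = mL = 331 × 64.7 = 21415.7 J.
At constant T, ΔS = Q_rev/T = 21415.7 / 1337 = 16 J/K.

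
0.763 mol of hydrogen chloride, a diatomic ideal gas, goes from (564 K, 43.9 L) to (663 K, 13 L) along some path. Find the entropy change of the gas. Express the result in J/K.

Entropy is a state function: ΔS = nC_V ln(T₂/T₁) + nR ln(V₂/V₁), with C_V = 5R/2 = 20.79 J mol⁻¹ K⁻¹ for a diatomic ideal gas.
ΔS = 0.763 × [20.79 × ln(663/564) + 8.314 × ln(13/43.9)] = -5.16 J/K.

ΔS = -5.16 J/K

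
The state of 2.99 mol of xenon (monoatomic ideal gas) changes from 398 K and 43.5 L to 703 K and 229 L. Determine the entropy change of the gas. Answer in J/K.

Entropy is a state function: ΔS = nC_V ln(T₂/T₁) + nR ln(V₂/V₁), with C_V = 3R/2 = 12.47 J mol⁻¹ K⁻¹ for a monoatomic ideal gas.
ΔS = 2.99 × [12.47 × ln(703/398) + 8.314 × ln(229/43.5)] = 62.5 J/K.

ΔS = 62.5 J/K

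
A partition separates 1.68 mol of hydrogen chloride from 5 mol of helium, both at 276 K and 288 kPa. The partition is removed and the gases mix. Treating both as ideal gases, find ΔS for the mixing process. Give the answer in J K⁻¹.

ΔS_mix = 31.3 J/K

Mole fractions: x_A = 1.68/6.68 = 0.251, x_B = 0.749.
ΔS_mix = −R(n_A ln x_A + n_B ln x_B) = −8.314 × (1.68 ln 0.251 + 5 ln 0.749) = 31.3 J/K.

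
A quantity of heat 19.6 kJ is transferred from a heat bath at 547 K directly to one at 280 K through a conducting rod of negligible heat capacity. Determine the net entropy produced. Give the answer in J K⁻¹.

ΔS_hot = −Q/T_H = −19600/547 = -35.83 J/K and ΔS_cold = +Q/T_C = 19600/280 = 70 J/K.
ΔS_total = -35.83 + 70 = 34.2 J/K, positive as the second law requires.

ΔS_total = 34.2 J/K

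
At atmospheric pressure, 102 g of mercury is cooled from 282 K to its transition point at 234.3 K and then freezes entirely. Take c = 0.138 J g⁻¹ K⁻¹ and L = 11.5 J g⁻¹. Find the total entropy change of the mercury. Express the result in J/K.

ΔS = -7.61 J/K

Cooling step: ΔS₁ = m c ln(T_tr/T_i) = 102 × 0.138 × ln(234.3/282) = -2.608 J/K.
Phase change: ΔS₂ = −mL/T_tr = −102 × 11.5 / 234.3 = -5.006 J/K.
ΔS_total = (-2.608) + (-5.006) = -7.61 J/K.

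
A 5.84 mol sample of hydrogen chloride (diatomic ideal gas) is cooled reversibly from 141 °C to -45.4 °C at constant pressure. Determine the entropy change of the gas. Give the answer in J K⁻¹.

In kelvin: T₁ = 414.15 K, T₂ = 227.75 K. At constant pressure, ΔS = nC_p ln(T₂/T₁) with C_p = 7R/2 = 29.1 J mol⁻¹ K⁻¹.
ΔS = 5.84 × 29.1 × ln(227.75/414.15) = -102 J/K.

ΔS = -102 J/K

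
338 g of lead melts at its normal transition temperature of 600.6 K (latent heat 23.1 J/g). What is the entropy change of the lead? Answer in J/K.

ΔS = 13 J/K

Heat absorbed by the substance: Q = mL = 338 × 23.1 = 7807.8 J.
At constant T, ΔS = Q_rev/T = 7807.8 / 600.6 = 13 J/K.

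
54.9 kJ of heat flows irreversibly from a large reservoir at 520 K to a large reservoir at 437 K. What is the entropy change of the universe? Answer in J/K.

ΔS_total = 20.1 J/K

ΔS_hot = −Q/T_H = −54900/520 = -105.577 J/K and ΔS_cold = +Q/T_C = 54900/437 = 125.629 J/K.
ΔS_total = -105.577 + 125.629 = 20.1 J/K, positive as the second law requires.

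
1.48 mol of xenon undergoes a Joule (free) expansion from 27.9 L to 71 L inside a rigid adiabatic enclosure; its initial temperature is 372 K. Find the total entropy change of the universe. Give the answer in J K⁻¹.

ΔS_universe = 11.5 J/K

For an ideal gas in free expansion Q = 0 and W = 0, so T is unchanged.
Entropy is a state function; using a reversible isothermal path, ΔS_gas = nR ln(V₂/V₁) = 1.48 × 8.314 × ln(71/27.9) = 11.5 J/K.
The insulated surroundings exchange no heat, so ΔS_surr = 0 and ΔS_universe = ΔS_gas.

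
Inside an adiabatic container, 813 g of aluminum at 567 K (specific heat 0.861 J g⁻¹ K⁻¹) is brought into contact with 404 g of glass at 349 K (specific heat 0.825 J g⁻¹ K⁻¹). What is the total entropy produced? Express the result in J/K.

Energy balance: T_f = (m₁c₁T₁ + m₂c₂T₂)/(m₁c₁ + m₂c₂) = 496.68 K.
ΔS₁ = m₁c₁ ln(T_f/T₁) = 699.993 × ln(496.68/567) = -92.69 J/K.
ΔS₂ = m₂c₂ ln(T_f/T₂) = 333.3 × ln(496.68/349) = 117.6 J/K.
ΔS_total = -92.69 + 117.6 = 24.9 J/K.

ΔS_total = 24.9 J/K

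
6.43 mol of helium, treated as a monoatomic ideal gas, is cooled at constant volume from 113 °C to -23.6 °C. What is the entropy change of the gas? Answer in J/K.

ΔS = -35 J/K

In kelvin: T₁ = 386.15 K, T₂ = 249.55 K. At constant volume, ΔS = nC_V ln(T₂/T₁) with C_V = 3R/2 = 12.47 J mol⁻¹ K⁻¹.
ΔS = 6.43 × 12.47 × ln(249.55/386.15) = -35 J/K.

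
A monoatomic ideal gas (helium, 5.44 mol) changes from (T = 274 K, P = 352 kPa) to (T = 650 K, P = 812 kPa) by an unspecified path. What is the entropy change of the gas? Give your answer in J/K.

ΔS = 59.9 J/K

ΔS = nC_p ln(T₂/T₁) − nR ln(P₂/P₁), with C_p = 5R/2 = 20.79 J mol⁻¹ K⁻¹ for a monoatomic ideal gas.
ΔS = 5.44 × [20.79 × ln(650/274) − 8.314 × ln(812/352)] = 59.9 J/K.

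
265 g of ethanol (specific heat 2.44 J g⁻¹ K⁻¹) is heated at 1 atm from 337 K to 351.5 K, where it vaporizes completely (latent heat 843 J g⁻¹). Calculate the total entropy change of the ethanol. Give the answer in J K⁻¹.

Warming step: ΔS₁ = m c ln(T_tr/T_i) = 265 × 2.44 × ln(351.5/337) = 27.24 J/K.
Phase change: ΔS₂ = +mL/T_tr = 265 × 843 / 351.5 = 635.5 J/K.
ΔS_total = (27.24) + (635.5) = 663 J/K.

ΔS = 663 J/K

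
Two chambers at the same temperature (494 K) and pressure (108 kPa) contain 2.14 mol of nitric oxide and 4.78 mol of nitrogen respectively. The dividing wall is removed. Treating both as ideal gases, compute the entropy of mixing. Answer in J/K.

Mole fractions: x_A = 2.14/6.92 = 0.309, x_B = 0.691.
ΔS_mix = −R(n_A ln x_A + n_B ln x_B) = −8.314 × (2.14 ln 0.309 + 4.78 ln 0.691) = 35.6 J/K.

ΔS_mix = 35.6 J/K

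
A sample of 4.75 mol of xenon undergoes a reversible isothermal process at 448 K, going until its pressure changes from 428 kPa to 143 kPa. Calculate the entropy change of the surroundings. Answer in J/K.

ΔS_surr = -43.3 J/K

For an isothermal ideal gas ΔS_gas = nR ln(P₁/P₂) = 4.75 × 8.314 × ln(428/143) = 43.3 J/K.
The process is reversible, so ΔS_surr = −ΔS_gas = -43.3 J/K and ΔS_universe = 0.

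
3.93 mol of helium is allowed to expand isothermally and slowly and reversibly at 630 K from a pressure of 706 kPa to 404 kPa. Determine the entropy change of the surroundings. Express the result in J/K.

For an isothermal ideal gas ΔS_gas = nR ln(P₁/P₂) = 3.93 × 8.314 × ln(706/404) = 18.2 J/K.
The process is reversible, so ΔS_surr = −ΔS_gas = -18.2 J/K and ΔS_universe = 0.

ΔS_surr = -18.2 J/K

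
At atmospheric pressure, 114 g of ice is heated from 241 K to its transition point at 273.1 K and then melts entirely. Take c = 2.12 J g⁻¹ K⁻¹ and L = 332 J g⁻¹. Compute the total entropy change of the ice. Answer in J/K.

Warming step: ΔS₁ = m c ln(T_tr/T_i) = 114 × 2.12 × ln(273.1/241) = 30.22 J/K.
Phase change: ΔS₂ = +mL/T_tr = 114 × 332 / 273.1 = 138.6 J/K.
ΔS_total = (30.22) + (138.6) = 169 J/K.

ΔS = 169 J/K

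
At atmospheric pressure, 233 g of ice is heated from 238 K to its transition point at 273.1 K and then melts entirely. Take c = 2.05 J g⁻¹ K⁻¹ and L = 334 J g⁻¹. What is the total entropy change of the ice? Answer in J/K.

ΔS = 351 J/K

Warming step: ΔS₁ = m c ln(T_tr/T_i) = 233 × 2.05 × ln(273.1/238) = 65.71 J/K.
Phase change: ΔS₂ = +mL/T_tr = 233 × 334 / 273.1 = 285 J/K.
ΔS_total = (65.71) + (285) = 351 J/K.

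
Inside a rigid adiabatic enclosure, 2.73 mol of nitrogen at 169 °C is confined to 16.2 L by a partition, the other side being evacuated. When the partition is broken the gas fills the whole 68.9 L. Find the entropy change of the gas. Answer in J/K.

ΔS_gas = 32.9 J/K

No heat is exchanged and no work is done, so the ideal-gas temperature stays constant.
Entropy is a state function; using a reversible isothermal path, ΔS_gas = nR ln(V₂/V₁) = 2.73 × 8.314 × ln(68.9/16.2) = 32.9 J/K.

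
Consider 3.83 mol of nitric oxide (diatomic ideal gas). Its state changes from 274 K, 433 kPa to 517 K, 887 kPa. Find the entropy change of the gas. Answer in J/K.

ΔS = nC_p ln(T₂/T₁) − nR ln(P₂/P₁), with C_p = 7R/2 = 29.1 J mol⁻¹ K⁻¹ for a diatomic ideal gas.
ΔS = 3.83 × [29.1 × ln(517/274) − 8.314 × ln(887/433)] = 47.9 J/K.

ΔS = 47.9 J/K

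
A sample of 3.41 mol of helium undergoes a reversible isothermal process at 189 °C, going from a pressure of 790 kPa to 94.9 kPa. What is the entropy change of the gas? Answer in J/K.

For an isothermal ideal gas ΔS_gas = nR ln(P₁/P₂) = 3.41 × 8.314 × ln(790/94.9) = 60.1 J/K.

ΔS_gas = 60.1 J/K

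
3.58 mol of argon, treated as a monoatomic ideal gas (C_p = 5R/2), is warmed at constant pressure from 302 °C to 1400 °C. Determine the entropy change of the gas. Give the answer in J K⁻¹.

In kelvin: T₁ = 575.15 K, T₂ = 1673.15 K. At constant pressure, ΔS = nC_p ln(T₂/T₁) with C_p = 5R/2 = 20.79 J mol⁻¹ K⁻¹.
ΔS = 3.58 × 20.79 × ln(1673.15/575.15) = 79.5 J/K.

ΔS = 79.5 J/K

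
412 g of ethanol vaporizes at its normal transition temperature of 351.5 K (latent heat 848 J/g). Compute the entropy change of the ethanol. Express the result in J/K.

ΔS = 994 J/K

Heat absorbed by the substance: Q = mL = 412 × 848 = 349376 J.
At constant T, ΔS = Q_rev/T = 349376 / 351.5 = 994 J/K.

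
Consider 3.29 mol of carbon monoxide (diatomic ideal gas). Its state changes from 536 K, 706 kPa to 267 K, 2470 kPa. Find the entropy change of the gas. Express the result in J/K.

ΔS = -101 J/K

ΔS = nC_p ln(T₂/T₁) − nR ln(P₂/P₁), with C_p = 7R/2 = 29.1 J mol⁻¹ K⁻¹ for a diatomic ideal gas.
ΔS = 3.29 × [29.1 × ln(267/536) − 8.314 × ln(2470/706)] = -101 J/K.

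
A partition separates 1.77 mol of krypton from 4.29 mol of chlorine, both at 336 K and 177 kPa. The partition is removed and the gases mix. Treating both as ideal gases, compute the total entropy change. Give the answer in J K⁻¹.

ΔS_mix = 30.4 J/K

Mole fractions: x_A = 1.77/6.06 = 0.292, x_B = 0.708.
ΔS_mix = −R(n_A ln x_A + n_B ln x_B) = −8.314 × (1.77 ln 0.292 + 4.29 ln 0.708) = 30.4 J/K.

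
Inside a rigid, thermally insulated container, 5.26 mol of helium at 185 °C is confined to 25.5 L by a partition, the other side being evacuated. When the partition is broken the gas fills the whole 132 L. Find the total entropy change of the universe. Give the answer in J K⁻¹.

For an ideal gas in free expansion Q = 0 and W = 0, so T is unchanged.
Entropy is a state function; using a reversible isothermal path, ΔS_gas = nR ln(V₂/V₁) = 5.26 × 8.314 × ln(132/25.5) = 71.9 J/K.
The insulated surroundings exchange no heat, so ΔS_surr = 0 and ΔS_universe = ΔS_gas.

ΔS_universe = 71.9 J/K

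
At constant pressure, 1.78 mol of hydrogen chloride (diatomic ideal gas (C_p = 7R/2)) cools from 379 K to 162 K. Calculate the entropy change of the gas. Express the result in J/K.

At constant pressure, ΔS = nC_p ln(T₂/T₁) with C_p = 7R/2 = 29.1 J mol⁻¹ K⁻¹.
ΔS = 1.78 × 29.1 × ln(162/379) = -44 J/K.

ΔS = -44 J/K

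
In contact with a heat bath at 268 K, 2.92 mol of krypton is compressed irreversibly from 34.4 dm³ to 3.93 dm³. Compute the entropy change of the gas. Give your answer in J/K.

ΔS_gas = -52.7 J/K

Entropy is a state function, so ΔS_gas depends only on the end states.
For an isothermal ideal gas ΔS_gas = nR ln(V₂/V₁) = 2.92 × 8.314 × ln(3.93/34.4) = -52.7 J/K.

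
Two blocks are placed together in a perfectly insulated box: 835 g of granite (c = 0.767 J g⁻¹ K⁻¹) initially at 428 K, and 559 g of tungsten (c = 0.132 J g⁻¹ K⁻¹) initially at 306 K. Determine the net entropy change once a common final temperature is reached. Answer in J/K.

ΔS_total = 3.41 J/K

Energy balance: T_f = (m₁c₁T₁ + m₂c₂T₂)/(m₁c₁ + m₂c₂) = 415.4 K.
ΔS₁ = m₁c₁ ln(T_f/T₁) = 640.445 × ln(415.4/428) = -19.14 J/K.
ΔS₂ = m₂c₂ ln(T_f/T₂) = 73.788 × ln(415.4/306) = 22.55 J/K.
ΔS_total = -19.14 + 22.55 = 3.41 J/K.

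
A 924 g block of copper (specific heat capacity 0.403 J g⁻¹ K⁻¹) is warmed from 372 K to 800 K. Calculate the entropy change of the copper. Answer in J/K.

ΔS = 285 J/K

ΔS = ∫dQ_rev/T = m c ln(T₂/T₁) = 924 × 0.403 × ln(800/372) = 285 J/K.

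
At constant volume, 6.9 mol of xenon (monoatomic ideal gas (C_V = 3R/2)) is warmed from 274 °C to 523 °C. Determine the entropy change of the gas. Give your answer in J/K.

ΔS = 32.3 J/K

In kelvin: T₁ = 547.15 K, T₂ = 796.15 K. At constant volume, ΔS = nC_V ln(T₂/T₁) with C_V = 3R/2 = 12.47 J mol⁻¹ K⁻¹.
ΔS = 6.9 × 12.47 × ln(796.15/547.15) = 32.3 J/K.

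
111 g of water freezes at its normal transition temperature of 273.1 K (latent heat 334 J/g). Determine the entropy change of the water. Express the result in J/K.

Heat released by the substance: Q = −mL = −111 × 334 = −37074 J.
At constant T, ΔS = Q_rev/T = −37074 / 273.1 = -136 J/K.

ΔS = -136 J/K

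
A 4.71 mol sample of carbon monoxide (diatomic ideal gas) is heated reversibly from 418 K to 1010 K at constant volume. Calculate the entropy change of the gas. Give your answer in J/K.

ΔS = 86.4 J/K

At constant volume, ΔS = nC_V ln(T₂/T₁) with C_V = 5R/2 = 20.79 J mol⁻¹ K⁻¹.
ΔS = 4.71 × 20.79 × ln(1010/418) = 86.4 J/K.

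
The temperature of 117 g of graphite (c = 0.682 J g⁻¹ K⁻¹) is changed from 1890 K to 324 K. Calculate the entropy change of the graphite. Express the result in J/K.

ΔS = -141 J/K

ΔS = ∫dQ_rev/T = m c ln(T₂/T₁) = 117 × 0.682 × ln(324/1890) = -141 J/K.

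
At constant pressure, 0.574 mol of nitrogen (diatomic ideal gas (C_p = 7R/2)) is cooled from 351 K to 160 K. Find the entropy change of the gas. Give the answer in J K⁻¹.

At constant pressure, ΔS = nC_p ln(T₂/T₁) with C_p = 7R/2 = 29.1 J mol⁻¹ K⁻¹.
ΔS = 0.574 × 29.1 × ln(160/351) = -13.1 J/K.

ΔS = -13.1 J/K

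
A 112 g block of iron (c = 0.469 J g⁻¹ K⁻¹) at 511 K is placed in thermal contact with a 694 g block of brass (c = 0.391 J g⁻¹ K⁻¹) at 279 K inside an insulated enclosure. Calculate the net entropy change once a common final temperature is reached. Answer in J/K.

ΔS_total = 9.19 J/K

Energy balance: T_f = (m₁c₁T₁ + m₂c₂T₂)/(m₁c₁ + m₂c₂) = 316.63 K.
ΔS₁ = m₁c₁ ln(T_f/T₁) = 52.528 × ln(316.63/511) = -25.14 J/K.
ΔS₂ = m₂c₂ ln(T_f/T₂) = 271.354 × ln(316.63/279) = 34.33 J/K.
ΔS_total = -25.14 + 34.33 = 9.19 J/K.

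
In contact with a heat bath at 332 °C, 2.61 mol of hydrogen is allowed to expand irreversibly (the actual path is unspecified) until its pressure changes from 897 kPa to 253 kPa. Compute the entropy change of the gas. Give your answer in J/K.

Entropy is a state function, so ΔS_gas depends only on the end states.
For an isothermal ideal gas ΔS_gas = nR ln(P₁/P₂) = 2.61 × 8.314 × ln(897/253) = 27.5 J/K.

ΔS_gas = 27.5 J/K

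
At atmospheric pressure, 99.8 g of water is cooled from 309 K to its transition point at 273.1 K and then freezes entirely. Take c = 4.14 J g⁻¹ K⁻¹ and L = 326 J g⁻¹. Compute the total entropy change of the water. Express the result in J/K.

ΔS = -170 J/K

Cooling step: ΔS₁ = m c ln(T_tr/T_i) = 99.8 × 4.14 × ln(273.1/309) = -51.03 J/K.
Phase change: ΔS₂ = −mL/T_tr = −99.8 × 326 / 273.1 = -119.1 J/K.
ΔS_total = (-51.03) + (-119.1) = -170 J/K.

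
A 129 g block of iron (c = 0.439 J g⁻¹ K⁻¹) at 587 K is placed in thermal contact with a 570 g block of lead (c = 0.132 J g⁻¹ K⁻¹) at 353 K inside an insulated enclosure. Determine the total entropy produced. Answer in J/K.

ΔS_total = 4.23 J/K

Energy balance: T_f = (m₁c₁T₁ + m₂c₂T₂)/(m₁c₁ + m₂c₂) = 453.49 K.
ΔS₁ = m₁c₁ ln(T_f/T₁) = 56.631 × ln(453.49/587) = -14.614 J/K.
ΔS₂ = m₂c₂ ln(T_f/T₂) = 75.24 × ln(453.49/353) = 18.848 J/K.
ΔS_total = -14.614 + 18.848 = 4.23 J/K.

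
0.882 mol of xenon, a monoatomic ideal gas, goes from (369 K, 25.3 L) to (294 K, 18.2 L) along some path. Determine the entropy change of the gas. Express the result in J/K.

Entropy is a state function: ΔS = nC_V ln(T₂/T₁) + nR ln(V₂/V₁), with C_V = 3R/2 = 12.47 J mol⁻¹ K⁻¹ for a monoatomic ideal gas.
ΔS = 0.882 × [12.47 × ln(294/369) + 8.314 × ln(18.2/25.3)] = -4.91 J/K.

ΔS = -4.91 J/K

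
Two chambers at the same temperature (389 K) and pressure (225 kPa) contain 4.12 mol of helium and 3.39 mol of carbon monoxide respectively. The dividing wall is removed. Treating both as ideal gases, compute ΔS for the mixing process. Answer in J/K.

Mole fractions: x_A = 4.12/7.51 = 0.549, x_B = 0.451.
ΔS_mix = −R(n_A ln x_A + n_B ln x_B) = −8.314 × (4.12 ln 0.549 + 3.39 ln 0.451) = 43 J/K.

ΔS_mix = 43 J/K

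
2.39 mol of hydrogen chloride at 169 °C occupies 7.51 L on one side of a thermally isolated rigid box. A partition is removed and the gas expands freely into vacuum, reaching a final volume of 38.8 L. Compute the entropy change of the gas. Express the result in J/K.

ΔS_gas = 32.6 J/K

For an ideal gas in free expansion Q = 0 and W = 0, so T is unchanged.
Entropy is a state function; using a reversible isothermal path, ΔS_gas = nR ln(V₂/V₁) = 2.39 × 8.314 × ln(38.8/7.51) = 32.6 J/K.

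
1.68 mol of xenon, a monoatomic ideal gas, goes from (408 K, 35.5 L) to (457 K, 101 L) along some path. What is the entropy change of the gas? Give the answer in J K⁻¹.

Entropy is a state function: ΔS = nC_V ln(T₂/T₁) + nR ln(V₂/V₁), with C_V = 3R/2 = 12.47 J mol⁻¹ K⁻¹ for a monoatomic ideal gas.
ΔS = 1.68 × [12.47 × ln(457/408) + 8.314 × ln(101/35.5)] = 17 J/K.

ΔS = 17 J/K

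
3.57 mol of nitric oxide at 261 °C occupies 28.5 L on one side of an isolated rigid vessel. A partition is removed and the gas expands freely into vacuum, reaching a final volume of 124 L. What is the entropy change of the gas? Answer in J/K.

ΔS_gas = 43.6 J/K

No heat is exchanged and no work is done, so the ideal-gas temperature stays constant.
Entropy is a state function; using a reversible isothermal path, ΔS_gas = nR ln(V₂/V₁) = 3.57 × 8.314 × ln(124/28.5) = 43.6 J/K.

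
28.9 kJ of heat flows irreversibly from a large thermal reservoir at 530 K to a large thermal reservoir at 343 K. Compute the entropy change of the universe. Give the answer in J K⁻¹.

ΔS_total = 29.7 J/K

ΔS_hot = −Q/T_H = −28900/530 = -54.53 J/K and ΔS_cold = +Q/T_C = 28900/343 = 84.26 J/K.
ΔS_total = -54.53 + 84.26 = 29.7 J/K, positive as the second law requires.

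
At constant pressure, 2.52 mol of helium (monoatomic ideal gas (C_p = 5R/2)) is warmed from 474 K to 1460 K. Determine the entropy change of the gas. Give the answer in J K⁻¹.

At constant pressure, ΔS = nC_p ln(T₂/T₁) with C_p = 5R/2 = 20.79 J mol⁻¹ K⁻¹.
ΔS = 2.52 × 20.79 × ln(1460/474) = 58.9 J/K.

ΔS = 58.9 J/K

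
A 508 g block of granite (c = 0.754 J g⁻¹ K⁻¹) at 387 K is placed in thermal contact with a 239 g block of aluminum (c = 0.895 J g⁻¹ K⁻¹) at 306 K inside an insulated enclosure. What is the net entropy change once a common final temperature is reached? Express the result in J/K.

ΔS_total = 3.69 J/K

Energy balance: T_f = (m₁c₁T₁ + m₂c₂T₂)/(m₁c₁ + m₂c₂) = 357.97 K.
ΔS₁ = m₁c₁ ln(T_f/T₁) = 383.032 × ln(357.97/387) = -29.8621 J/K.
ΔS₂ = m₂c₂ ln(T_f/T₂) = 213.905 × ln(357.97/306) = 33.5568 J/K.
ΔS_total = -29.8621 + 33.5568 = 3.69 J/K.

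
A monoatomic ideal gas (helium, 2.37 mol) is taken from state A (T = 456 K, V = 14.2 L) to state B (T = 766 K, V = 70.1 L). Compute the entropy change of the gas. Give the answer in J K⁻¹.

ΔS = 46.8 J/K

Entropy is a state function: ΔS = nC_V ln(T₂/T₁) + nR ln(V₂/V₁), with C_V = 3R/2 = 12.47 J mol⁻¹ K⁻¹ for a monoatomic ideal gas.
ΔS = 2.37 × [12.47 × ln(766/456) + 8.314 × ln(70.1/14.2)] = 46.8 J/K.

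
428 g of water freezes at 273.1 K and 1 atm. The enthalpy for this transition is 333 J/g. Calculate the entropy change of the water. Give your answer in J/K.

Heat released by the substance: Q = −mL = −428 × 333 = −142524 J.
At constant T, ΔS = Q_rev/T = −142524 / 273.1 = -522 J/K.

ΔS = -522 J/K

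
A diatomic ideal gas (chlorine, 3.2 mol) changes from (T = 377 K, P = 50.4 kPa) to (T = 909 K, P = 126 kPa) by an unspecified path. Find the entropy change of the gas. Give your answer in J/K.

ΔS = 57.6 J/K

ΔS = nC_p ln(T₂/T₁) − nR ln(P₂/P₁), with C_p = 7R/2 = 29.1 J mol⁻¹ K⁻¹ for a diatomic ideal gas.
ΔS = 3.2 × [29.1 × ln(909/377) − 8.314 × ln(126/50.4)] = 57.6 J/K.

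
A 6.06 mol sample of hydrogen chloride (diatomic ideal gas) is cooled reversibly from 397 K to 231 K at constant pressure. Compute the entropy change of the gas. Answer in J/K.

ΔS = -95.5 J/K

At constant pressure, ΔS = nC_p ln(T₂/T₁) with C_p = 7R/2 = 29.1 J mol⁻¹ K⁻¹.
ΔS = 6.06 × 29.1 × ln(231/397) = -95.5 J/K.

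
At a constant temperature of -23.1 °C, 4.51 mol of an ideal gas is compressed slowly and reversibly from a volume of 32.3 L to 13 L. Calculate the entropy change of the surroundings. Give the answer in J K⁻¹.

ΔS_surr = 34.1 J/K

For an isothermal ideal gas ΔS_gas = nR ln(V₂/V₁) = 4.51 × 8.314 × ln(13/32.3) = -34.1 J/K.
The process is reversible, so ΔS_surr = −ΔS_gas = 34.1 J/K and ΔS_universe = 0.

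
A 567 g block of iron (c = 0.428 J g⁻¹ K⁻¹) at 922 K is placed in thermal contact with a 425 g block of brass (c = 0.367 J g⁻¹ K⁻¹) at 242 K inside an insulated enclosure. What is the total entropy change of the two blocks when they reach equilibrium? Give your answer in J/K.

Energy balance: T_f = (m₁c₁T₁ + m₂c₂T₂)/(m₁c₁ + m₂c₂) = 655.95 K.
ΔS₁ = m₁c₁ ln(T_f/T₁) = 242.676 × ln(655.95/922) = -82.62 J/K.
ΔS₂ = m₂c₂ ln(T_f/T₂) = 155.975 × ln(655.95/242) = 155.5 J/K.
ΔS_total = -82.62 + 155.5 = 72.9 J/K.

ΔS_total = 72.9 J/K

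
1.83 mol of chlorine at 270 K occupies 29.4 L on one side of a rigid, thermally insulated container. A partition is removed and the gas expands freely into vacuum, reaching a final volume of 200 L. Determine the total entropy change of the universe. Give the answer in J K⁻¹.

For an ideal gas in free expansion Q = 0 and W = 0, so T is unchanged.
Entropy is a state function; using a reversible isothermal path, ΔS_gas = nR ln(V₂/V₁) = 1.83 × 8.314 × ln(200/29.4) = 29.2 J/K.
The insulated surroundings exchange no heat, so ΔS_surr = 0 and ΔS_universe = ΔS_gas.

ΔS_universe = 29.2 J/K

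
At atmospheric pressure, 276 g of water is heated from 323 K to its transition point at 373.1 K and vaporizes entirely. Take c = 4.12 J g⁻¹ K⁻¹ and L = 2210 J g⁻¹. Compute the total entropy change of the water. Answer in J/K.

Warming step: ΔS₁ = m c ln(T_tr/T_i) = 276 × 4.12 × ln(373.1/323) = 164 J/K.
Phase change: ΔS₂ = +mL/T_tr = 276 × 2210 / 373.1 = 1635 J/K.
ΔS_total = (164) + (1635) = 1800 J/K.

ΔS = 1800 J/K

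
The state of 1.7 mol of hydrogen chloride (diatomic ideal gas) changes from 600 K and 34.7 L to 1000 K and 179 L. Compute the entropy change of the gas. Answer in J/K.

Entropy is a state function: ΔS = nC_V ln(T₂/T₁) + nR ln(V₂/V₁), with C_V = 5R/2 = 20.79 J mol⁻¹ K⁻¹ for a diatomic ideal gas.
ΔS = 1.7 × [20.79 × ln(1000/600) + 8.314 × ln(179/34.7)] = 41.2 J/K.

ΔS = 41.2 J/K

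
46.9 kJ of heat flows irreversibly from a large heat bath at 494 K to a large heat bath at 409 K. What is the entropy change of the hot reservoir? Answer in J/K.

ΔS_hot = -94.9 J/K

The hot reservoir loses heat Q, so ΔS_hot = −Q/T_H = −46900/494 = -94.9 J/K.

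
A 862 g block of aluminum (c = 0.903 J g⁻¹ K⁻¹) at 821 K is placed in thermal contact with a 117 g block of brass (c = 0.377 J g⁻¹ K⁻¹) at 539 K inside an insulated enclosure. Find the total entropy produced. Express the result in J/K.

ΔS_total = 3.27 J/K

Energy balance: T_f = (m₁c₁T₁ + m₂c₂T₂)/(m₁c₁ + m₂c₂) = 805.88 K.
ΔS₁ = m₁c₁ ln(T_f/T₁) = 778.386 × ln(805.88/821) = -14.47 J/K.
ΔS₂ = m₂c₂ ln(T_f/T₂) = 44.109 × ln(805.88/539) = 17.74 J/K.
ΔS_total = -14.47 + 17.74 = 3.27 J/K.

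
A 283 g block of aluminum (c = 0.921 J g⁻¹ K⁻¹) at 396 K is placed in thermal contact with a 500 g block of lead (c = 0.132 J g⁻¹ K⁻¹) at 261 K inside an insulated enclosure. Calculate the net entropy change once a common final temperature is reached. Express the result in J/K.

Energy balance: T_f = (m₁c₁T₁ + m₂c₂T₂)/(m₁c₁ + m₂c₂) = 368.72 K.
ΔS₁ = m₁c₁ ln(T_f/T₁) = 260.643 × ln(368.72/396) = -18.6 J/K.
ΔS₂ = m₂c₂ ln(T_f/T₂) = 66 × ln(368.72/261) = 22.8 J/K.
ΔS_total = -18.6 + 22.8 = 4.2 J/K.

ΔS_total = 4.2 J/K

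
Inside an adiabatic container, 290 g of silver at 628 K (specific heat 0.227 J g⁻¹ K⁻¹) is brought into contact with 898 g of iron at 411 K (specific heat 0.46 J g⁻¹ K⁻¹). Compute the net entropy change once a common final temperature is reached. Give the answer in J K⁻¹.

ΔS_total = 5.65 J/K

Energy balance: T_f = (m₁c₁T₁ + m₂c₂T₂)/(m₁c₁ + m₂c₂) = 440.83 K.
ΔS₁ = m₁c₁ ln(T_f/T₁) = 65.83 × ln(440.83/628) = -23.2962 J/K.
ΔS₂ = m₂c₂ ln(T_f/T₂) = 413.08 × ln(440.83/411) = 28.9414 J/K.
ΔS_total = -23.2962 + 28.9414 = 5.65 J/K.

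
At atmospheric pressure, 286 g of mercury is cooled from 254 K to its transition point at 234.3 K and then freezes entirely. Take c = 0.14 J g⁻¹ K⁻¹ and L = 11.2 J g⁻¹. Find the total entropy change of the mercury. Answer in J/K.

Cooling step: ΔS₁ = m c ln(T_tr/T_i) = 286 × 0.14 × ln(234.3/254) = -3.233 J/K.
Phase change: ΔS₂ = −mL/T_tr = −286 × 11.2 / 234.3 = -13.67 J/K.
ΔS_total = (-3.233) + (-13.67) = -16.9 J/K.

ΔS = -16.9 J/K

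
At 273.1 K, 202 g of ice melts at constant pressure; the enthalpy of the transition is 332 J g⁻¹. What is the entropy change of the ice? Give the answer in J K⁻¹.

Heat absorbed by the substance: Q = mL = 202 × 332 = 67064 J.
At constant T, ΔS = Q_rev/T = 67064 / 273.1 = 246 J/K.

ΔS = 246 J/K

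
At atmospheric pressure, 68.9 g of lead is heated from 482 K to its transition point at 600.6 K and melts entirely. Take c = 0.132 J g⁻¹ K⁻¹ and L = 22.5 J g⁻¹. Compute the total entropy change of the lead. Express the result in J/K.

ΔS = 4.58 J/K

Warming step: ΔS₁ = m c ln(T_tr/T_i) = 68.9 × 0.132 × ln(600.6/482) = 2.001 J/K.
Phase change: ΔS₂ = +mL/T_tr = 68.9 × 22.5 / 600.6 = 2.581 J/K.
ΔS_total = (2.001) + (2.581) = 4.58 J/K.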